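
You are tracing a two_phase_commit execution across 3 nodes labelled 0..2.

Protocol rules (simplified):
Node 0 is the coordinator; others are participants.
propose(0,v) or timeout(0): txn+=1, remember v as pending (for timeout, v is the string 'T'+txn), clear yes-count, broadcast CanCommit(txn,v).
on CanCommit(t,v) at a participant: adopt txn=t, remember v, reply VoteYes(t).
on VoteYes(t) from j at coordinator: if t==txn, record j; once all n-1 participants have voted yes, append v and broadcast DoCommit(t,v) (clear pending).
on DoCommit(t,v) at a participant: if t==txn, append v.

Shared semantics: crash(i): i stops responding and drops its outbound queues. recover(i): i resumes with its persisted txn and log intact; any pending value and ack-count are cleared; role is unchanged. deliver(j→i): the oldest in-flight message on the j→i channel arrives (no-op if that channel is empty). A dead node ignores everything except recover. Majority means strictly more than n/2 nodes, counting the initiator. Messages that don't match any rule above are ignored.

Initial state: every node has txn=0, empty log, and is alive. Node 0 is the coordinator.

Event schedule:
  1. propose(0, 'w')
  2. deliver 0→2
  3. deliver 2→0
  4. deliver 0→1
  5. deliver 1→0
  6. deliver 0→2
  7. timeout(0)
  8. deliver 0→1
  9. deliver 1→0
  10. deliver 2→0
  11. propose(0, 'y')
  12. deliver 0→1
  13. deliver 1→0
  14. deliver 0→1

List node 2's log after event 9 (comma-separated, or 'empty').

[1] propose(0,'w') → N0(coor t1 [-])
[2] deliver 0→2 → N2(part t1 [-])
[3] deliver 2→0 → ∅
[4] deliver 0→1 → N1(part t1 [-])
[5] deliver 1→0 → N0(coor t1 [w])
[6] deliver 0→2 → N2(part t1 [w])
[7] timeout(0) → N0(coor t2 [w])
[8] deliver 0→1 → N1(part t1 [w])
[9] deliver 1→0 → ∅

w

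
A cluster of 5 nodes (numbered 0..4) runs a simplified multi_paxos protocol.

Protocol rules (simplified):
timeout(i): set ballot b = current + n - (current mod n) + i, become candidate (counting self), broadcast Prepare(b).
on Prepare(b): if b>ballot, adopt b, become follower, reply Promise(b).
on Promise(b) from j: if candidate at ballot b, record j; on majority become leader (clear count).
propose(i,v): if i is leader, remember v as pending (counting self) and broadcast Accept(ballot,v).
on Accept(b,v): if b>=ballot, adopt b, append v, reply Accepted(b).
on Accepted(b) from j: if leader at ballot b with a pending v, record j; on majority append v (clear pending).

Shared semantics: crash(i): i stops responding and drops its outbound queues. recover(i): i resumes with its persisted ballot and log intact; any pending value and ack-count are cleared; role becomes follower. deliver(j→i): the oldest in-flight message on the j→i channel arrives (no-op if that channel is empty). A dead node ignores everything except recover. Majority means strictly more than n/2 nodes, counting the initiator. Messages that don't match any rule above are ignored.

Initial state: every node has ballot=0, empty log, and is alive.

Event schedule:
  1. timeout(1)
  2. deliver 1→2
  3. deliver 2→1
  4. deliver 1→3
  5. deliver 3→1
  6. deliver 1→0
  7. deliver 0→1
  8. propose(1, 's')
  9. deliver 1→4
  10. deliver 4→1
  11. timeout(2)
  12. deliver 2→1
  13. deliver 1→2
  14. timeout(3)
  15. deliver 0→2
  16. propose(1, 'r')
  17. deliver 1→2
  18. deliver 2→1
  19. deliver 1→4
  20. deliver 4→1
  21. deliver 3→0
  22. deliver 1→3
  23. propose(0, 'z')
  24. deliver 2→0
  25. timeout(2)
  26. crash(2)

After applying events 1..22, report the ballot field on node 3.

13

[1] timeout(1) → N1(cand b6 [-])
[2] deliver 1→2 → N2(foll b6 [-])
[3] deliver 2→1 → ∅
[4] deliver 1→3 → N3(foll b6 [-])
[5] deliver 3→1 → N1(lead b6 [-])
[6] deliver 1→0 → N0(foll b6 [-])
[7] deliver 0→1 → ∅
[8] propose(1,'s') → ∅
[9] deliver 1→4 → N4(foll b6 [-])
[10] deliver 4→1 → ∅
[11] timeout(2) → N2(cand b12 [-])
[12] deliver 2→1 → N1(foll b12 [-])
[13] deliver 1→2 → ∅
[14] timeout(3) → N3(cand b13 [-])
[15] deliver 0→2 → ∅
[16] propose(1,'r') → ∅
[17] deliver 1→2 → ∅
[18] deliver 2→1 → ∅
[19] deliver 1→4 → N4(foll b6 [s])
[20] deliver 4→1 → ∅
[21] deliver 3→0 → N0(foll b13 [-])
[22] deliver 1→3 → ∅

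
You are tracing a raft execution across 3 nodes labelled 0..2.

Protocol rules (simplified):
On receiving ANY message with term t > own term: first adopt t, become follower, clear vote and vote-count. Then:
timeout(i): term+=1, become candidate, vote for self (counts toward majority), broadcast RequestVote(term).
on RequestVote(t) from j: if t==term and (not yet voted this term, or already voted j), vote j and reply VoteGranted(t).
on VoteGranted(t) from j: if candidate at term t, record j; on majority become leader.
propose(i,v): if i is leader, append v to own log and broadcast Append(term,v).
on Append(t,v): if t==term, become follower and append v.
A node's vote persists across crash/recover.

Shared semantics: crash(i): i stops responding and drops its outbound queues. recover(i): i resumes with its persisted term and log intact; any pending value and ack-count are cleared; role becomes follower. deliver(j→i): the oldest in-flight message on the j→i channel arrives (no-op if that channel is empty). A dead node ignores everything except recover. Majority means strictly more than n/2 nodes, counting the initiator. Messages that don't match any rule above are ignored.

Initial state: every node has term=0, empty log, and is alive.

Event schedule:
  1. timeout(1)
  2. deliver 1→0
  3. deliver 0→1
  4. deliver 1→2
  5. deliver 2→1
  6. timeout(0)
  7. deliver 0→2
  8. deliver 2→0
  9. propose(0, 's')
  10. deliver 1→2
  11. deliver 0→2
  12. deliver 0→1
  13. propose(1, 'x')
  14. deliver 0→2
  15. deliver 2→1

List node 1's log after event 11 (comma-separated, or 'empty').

empty

1. timeout(1):  <1:cand t1 ->
2. deliver 1→0:  <0:foll t1 ->
3. deliver 0→1:  <1:lead t1 ->
4. deliver 1→2:  <2:foll t1 ->
5. deliver 2→1:  nop
6. timeout(0):  <0:cand t2 ->
7. deliver 0→2:  <2:foll t2 ->
8. deliver 2→0:  <0:lead t2 ->
9. propose(0,'s'):  <0:lead t2 s>
10. deliver 1→2:  nop
11. deliver 0→2:  <2:foll t2 s>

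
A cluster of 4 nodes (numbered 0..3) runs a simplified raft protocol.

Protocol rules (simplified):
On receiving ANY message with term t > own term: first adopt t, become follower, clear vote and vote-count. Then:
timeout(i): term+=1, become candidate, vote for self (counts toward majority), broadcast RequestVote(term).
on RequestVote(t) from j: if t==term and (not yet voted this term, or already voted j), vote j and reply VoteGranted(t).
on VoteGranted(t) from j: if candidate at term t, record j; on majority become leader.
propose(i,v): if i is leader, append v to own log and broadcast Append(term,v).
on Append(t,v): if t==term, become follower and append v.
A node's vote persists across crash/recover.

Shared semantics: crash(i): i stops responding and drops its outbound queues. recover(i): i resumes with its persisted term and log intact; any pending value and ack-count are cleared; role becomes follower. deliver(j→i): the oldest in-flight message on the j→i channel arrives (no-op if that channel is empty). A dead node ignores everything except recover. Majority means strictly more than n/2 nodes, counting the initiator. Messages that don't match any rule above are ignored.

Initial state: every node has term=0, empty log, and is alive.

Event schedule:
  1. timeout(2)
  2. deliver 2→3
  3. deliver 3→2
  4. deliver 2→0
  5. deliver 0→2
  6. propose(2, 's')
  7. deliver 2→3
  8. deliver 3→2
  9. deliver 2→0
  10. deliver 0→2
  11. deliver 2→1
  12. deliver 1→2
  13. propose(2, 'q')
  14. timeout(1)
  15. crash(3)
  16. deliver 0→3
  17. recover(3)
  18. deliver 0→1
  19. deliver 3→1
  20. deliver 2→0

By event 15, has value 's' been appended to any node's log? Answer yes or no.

yes

e1 timeout(2): 2[cand,t=1,-]
e2 deliver 2→3: 3[foll,t=1,-]
e3 deliver 3→2: ·
e4 deliver 2→0: 0[foll,t=1,-]
e5 deliver 0→2: 2[lead,t=1,-]
e6 propose(2,'s'): 2[lead,t=1,s]
e7 deliver 2→3: 3[foll,t=1,s]
e8 deliver 3→2: ·
e9 deliver 2→0: 0[foll,t=1,s]
e10 deliver 0→2: ·
e11 deliver 2→1: 1[foll,t=1,-]
e12 deliver 1→2: ·
e13 propose(2,'q'): 2[lead,t=1,s,q]
e14 timeout(1): 1[cand,t=2,-]
e15 crash(3): 3[✗foll,t=1,s]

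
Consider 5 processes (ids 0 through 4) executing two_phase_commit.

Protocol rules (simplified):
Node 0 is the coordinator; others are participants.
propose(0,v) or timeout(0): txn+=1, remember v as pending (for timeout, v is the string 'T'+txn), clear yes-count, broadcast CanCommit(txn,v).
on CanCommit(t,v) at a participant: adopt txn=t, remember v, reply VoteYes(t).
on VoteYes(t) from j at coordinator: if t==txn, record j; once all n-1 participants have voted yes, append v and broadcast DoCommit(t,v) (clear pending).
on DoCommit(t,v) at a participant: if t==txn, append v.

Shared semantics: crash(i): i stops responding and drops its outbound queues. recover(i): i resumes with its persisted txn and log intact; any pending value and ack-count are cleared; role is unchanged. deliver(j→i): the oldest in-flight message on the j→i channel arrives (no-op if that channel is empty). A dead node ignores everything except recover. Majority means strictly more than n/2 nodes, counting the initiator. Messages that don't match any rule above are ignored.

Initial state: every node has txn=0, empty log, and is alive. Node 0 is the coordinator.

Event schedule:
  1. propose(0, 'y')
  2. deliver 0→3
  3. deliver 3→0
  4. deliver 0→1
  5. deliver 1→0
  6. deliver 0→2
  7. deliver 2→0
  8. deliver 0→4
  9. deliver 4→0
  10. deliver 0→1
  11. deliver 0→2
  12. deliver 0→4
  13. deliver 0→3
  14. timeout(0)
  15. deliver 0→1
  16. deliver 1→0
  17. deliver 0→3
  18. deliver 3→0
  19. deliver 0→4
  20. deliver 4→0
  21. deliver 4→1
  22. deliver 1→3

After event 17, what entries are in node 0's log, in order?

after 1 — propose(0,'y'): n0:coor/t1/[-]
after 2 — deliver 0→3: n3:part/t1/[-]
after 3 — deliver 3→0: ·
after 4 — deliver 0→1: n1:part/t1/[-]
after 5 — deliver 1→0: ·
after 6 — deliver 0→2: n2:part/t1/[-]
after 7 — deliver 2→0: ·
after 8 — deliver 0→4: n4:part/t1/[-]
after 9 — deliver 4→0: n0:coor/t1/[y]
after 10 — deliver 0→1: n1:part/t1/[y]
after 11 — deliver 0→2: n2:part/t1/[y]
after 12 — deliver 0→4: n4:part/t1/[y]
after 13 — deliver 0→3: n3:part/t1/[y]
after 14 — timeout(0): n0:coor/t2/[y]
after 15 — deliver 0→1: n1:part/t2/[y]
after 16 — deliver 1→0: ·
after 17 — deliver 0→3: n3:part/t2/[y]

y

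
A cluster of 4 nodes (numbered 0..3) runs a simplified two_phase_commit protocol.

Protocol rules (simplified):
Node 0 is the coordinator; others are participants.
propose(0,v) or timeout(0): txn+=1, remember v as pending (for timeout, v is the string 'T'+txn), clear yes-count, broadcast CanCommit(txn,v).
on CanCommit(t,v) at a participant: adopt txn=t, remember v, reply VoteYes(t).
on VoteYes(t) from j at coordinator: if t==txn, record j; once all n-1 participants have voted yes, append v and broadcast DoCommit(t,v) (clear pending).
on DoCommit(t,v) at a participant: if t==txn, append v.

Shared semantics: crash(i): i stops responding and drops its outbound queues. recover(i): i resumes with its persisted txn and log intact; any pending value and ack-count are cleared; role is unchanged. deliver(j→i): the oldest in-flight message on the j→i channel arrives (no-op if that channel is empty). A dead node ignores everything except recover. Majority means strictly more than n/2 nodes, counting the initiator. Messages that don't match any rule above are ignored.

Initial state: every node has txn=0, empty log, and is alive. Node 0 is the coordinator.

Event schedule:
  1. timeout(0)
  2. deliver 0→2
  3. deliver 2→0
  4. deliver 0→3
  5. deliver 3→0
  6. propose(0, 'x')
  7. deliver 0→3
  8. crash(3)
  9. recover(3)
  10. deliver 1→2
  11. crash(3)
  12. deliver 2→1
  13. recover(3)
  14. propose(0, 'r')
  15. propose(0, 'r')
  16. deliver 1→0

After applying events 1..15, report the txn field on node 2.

1

e1 timeout(0): 0[coor,t=1,-]
e2 deliver 0→2: 2[part,t=1,-]
e3 deliver 2→0: ·
e4 deliver 0→3: 3[part,t=1,-]
e5 deliver 3→0: ·
e6 propose(0,'x'): 0[coor,t=2,-]
e7 deliver 0→3: 3[part,t=2,-]
e8 crash(3): 3[✗part,t=2,-]
e9 recover(3): 3[part,t=2,-]
e10 deliver 1→2: ·
e11 crash(3): 3[✗part,t=2,-]
e12 deliver 2→1: ·
e13 recover(3): 3[part,t=2,-]
e14 propose(0,'r'): 0[coor,t=3,-]
e15 propose(0,'r'): 0[coor,t=4,-]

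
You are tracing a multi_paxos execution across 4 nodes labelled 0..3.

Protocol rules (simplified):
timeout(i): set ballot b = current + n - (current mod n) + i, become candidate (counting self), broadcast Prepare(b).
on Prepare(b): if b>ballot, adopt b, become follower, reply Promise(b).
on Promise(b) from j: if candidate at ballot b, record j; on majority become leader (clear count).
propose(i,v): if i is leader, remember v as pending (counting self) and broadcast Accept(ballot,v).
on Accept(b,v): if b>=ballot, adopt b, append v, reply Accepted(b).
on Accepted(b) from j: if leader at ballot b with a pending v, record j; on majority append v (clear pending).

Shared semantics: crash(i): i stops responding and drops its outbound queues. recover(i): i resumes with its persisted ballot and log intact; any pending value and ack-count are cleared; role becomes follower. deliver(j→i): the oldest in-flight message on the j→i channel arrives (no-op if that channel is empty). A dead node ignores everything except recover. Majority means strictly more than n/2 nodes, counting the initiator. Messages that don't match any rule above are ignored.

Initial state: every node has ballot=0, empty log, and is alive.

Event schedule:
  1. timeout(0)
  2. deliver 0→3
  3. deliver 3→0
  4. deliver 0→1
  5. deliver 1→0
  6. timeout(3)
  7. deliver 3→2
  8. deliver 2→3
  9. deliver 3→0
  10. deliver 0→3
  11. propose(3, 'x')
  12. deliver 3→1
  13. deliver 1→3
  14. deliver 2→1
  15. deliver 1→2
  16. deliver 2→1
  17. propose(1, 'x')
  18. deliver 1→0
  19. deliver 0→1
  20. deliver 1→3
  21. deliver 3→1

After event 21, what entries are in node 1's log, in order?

step 1 timeout(0): 0={cand,b=4,log=-}
step 2 deliver 0→3: 3={foll,b=4,log=-}
step 3 deliver 3→0: —
step 4 deliver 0→1: 1={foll,b=4,log=-}
step 5 deliver 1→0: 0={lead,b=4,log=-}
step 6 timeout(3): 3={cand,b=11,log=-}
step 7 deliver 3→2: 2={foll,b=11,log=-}
step 8 deliver 2→3: —
step 9 deliver 3→0: 0={foll,b=11,log=-}
step 10 deliver 0→3: 3={lead,b=11,log=-}
step 11 propose(3,'x'): —
step 12 deliver 3→1: 1={foll,b=11,log=-}
step 13 deliver 1→3: —
step 14 deliver 2→1: —
step 15 deliver 1→2: —
step 16 deliver 2→1: —
step 17 propose(1,'x'): —
step 18 deliver 1→0: —
step 19 deliver 0→1: —
step 20 deliver 1→3: —
step 21 deliver 3→1: 1={foll,b=11,log=x}

x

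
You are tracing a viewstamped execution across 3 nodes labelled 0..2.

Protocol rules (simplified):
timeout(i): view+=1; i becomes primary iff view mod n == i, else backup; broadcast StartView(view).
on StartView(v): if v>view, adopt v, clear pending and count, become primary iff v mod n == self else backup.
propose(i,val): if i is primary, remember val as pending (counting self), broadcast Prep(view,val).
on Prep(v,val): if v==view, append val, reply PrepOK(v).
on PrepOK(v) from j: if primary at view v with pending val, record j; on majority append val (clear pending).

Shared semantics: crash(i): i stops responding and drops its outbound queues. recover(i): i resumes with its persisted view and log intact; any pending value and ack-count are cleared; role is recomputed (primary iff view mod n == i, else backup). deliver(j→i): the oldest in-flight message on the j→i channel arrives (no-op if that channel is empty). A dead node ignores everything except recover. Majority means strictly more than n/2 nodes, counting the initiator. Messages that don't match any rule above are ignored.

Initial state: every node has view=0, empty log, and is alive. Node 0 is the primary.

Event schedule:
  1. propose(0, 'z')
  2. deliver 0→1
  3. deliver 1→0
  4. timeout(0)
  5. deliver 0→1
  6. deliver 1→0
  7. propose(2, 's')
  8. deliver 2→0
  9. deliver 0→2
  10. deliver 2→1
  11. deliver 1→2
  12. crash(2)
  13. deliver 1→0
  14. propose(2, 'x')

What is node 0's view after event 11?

1

[1] propose(0,'z') → ∅
[2] deliver 0→1 → N1(back v0 [z])
[3] deliver 1→0 → N0(prim v0 [z])
[4] timeout(0) → N0(back v1 [z])
[5] deliver 0→1 → N1(prim v1 [z])
[6] deliver 1→0 → ∅
[7] propose(2,'s') → ∅
[8] deliver 2→0 → ∅
[9] deliver 0→2 → N2(back v0 [z])
[10] deliver 2→1 → ∅
[11] deliver 1→2 → ∅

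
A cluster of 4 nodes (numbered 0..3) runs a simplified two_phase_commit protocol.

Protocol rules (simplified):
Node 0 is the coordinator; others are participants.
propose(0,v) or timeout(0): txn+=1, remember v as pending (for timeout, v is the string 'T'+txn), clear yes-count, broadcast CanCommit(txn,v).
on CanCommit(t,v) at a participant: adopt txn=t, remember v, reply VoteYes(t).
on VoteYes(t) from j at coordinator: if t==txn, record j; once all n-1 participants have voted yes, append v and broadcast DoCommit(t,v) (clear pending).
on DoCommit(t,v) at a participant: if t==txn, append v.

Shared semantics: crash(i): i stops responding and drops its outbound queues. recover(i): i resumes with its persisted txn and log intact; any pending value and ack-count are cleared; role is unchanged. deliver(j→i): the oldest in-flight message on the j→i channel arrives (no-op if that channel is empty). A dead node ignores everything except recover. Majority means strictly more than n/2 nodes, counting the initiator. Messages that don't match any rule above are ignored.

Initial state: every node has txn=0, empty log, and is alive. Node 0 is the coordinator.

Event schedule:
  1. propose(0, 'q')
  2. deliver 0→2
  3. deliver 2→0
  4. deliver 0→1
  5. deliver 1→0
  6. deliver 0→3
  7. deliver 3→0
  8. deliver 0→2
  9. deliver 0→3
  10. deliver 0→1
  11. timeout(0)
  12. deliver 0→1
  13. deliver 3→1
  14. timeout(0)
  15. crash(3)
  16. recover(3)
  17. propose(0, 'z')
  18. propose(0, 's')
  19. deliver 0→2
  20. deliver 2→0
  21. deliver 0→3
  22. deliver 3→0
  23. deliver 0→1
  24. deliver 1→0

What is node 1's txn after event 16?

2

e1 propose(0,'q'): 0[coor,t=1,-]
e2 deliver 0→2: 2[part,t=1,-]
e3 deliver 2→0: ·
e4 deliver 0→1: 1[part,t=1,-]
e5 deliver 1→0: ·
e6 deliver 0→3: 3[part,t=1,-]
e7 deliver 3→0: 0[coor,t=1,q]
e8 deliver 0→2: 2[part,t=1,q]
e9 deliver 0→3: 3[part,t=1,q]
e10 deliver 0→1: 1[part,t=1,q]
e11 timeout(0): 0[coor,t=2,q]
e12 deliver 0→1: 1[part,t=2,q]
e13 deliver 3→1: ·
e14 timeout(0): 0[coor,t=3,q]
e15 crash(3): 3[✗part,t=1,q]
e16 recover(3): 3[part,t=1,q]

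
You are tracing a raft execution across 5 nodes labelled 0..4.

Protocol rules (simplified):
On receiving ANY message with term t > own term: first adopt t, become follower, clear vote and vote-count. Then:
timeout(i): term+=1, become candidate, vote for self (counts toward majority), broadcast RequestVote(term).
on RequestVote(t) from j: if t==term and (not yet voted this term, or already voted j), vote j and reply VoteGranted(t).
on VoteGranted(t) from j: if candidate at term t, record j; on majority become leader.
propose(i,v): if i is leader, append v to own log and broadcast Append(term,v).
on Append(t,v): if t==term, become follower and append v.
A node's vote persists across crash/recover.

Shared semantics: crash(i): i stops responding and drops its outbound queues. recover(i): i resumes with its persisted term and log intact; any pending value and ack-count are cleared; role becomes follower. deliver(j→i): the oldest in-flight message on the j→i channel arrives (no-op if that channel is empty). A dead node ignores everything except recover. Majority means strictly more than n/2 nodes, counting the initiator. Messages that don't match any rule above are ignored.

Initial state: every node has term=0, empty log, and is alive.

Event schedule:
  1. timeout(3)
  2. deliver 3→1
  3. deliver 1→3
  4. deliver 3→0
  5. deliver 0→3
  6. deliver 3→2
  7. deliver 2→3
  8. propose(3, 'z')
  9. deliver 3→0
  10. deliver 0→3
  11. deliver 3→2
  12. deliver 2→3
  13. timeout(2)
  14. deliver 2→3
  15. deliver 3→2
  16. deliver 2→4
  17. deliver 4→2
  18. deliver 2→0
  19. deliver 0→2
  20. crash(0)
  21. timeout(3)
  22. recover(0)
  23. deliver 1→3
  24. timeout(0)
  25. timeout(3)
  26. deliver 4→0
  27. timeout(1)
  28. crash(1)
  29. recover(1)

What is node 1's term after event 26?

1

after 1 — timeout(3): n3:cand/t1/[-]
after 2 — deliver 3→1: n1:foll/t1/[-]
after 3 — deliver 1→3: ·
after 4 — deliver 3→0: n0:foll/t1/[-]
after 5 — deliver 0→3: n3:lead/t1/[-]
after 6 — deliver 3→2: n2:foll/t1/[-]
after 7 — deliver 2→3: ·
after 8 — propose(3,'z'): n3:lead/t1/[z]
after 9 — deliver 3→0: n0:foll/t1/[z]
after 10 — deliver 0→3: ·
after 11 — deliver 3→2: n2:foll/t1/[z]
after 12 — deliver 2→3: ·
after 13 — timeout(2): n2:cand/t2/[z]
after 14 — deliver 2→3: n3:foll/t2/[z]
after 15 — deliver 3→2: ·
after 16 — deliver 2→4: n4:foll/t2/[-]
after 17 — deliver 4→2: n2:lead/t2/[z]
after 18 — deliver 2→0: n0:foll/t2/[z]
after 19 — deliver 0→2: ·
after 20 — crash(0): n0:✗foll/t2/[z]
after 21 — timeout(3): n3:cand/t3/[z]
after 22 — recover(0): n0:foll/t2/[z]
after 23 — deliver 1→3: ·
after 24 — timeout(0): n0:cand/t3/[z]
after 25 — timeout(3): n3:cand/t4/[z]
after 26 — deliver 4→0: ·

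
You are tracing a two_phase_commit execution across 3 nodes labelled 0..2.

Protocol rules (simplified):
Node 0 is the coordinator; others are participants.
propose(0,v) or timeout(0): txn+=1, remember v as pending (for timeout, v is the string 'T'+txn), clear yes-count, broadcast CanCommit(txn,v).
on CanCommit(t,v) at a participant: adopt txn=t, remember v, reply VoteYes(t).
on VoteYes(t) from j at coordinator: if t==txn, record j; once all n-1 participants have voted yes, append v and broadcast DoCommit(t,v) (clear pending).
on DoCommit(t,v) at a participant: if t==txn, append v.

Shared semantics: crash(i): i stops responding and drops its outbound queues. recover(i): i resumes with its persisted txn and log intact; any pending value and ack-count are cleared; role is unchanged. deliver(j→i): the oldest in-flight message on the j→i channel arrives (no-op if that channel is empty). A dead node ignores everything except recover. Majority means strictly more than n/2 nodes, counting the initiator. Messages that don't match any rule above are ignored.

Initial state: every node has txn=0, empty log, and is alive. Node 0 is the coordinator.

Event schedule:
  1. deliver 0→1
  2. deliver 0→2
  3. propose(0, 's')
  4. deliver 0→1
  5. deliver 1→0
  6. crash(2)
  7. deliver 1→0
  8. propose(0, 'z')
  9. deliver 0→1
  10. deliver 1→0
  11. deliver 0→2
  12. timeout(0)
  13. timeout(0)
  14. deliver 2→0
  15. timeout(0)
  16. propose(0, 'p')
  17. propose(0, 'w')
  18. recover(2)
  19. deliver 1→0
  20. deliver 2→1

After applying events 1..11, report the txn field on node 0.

[1] deliver 0→1 → ∅
[2] deliver 0→2 → ∅
[3] propose(0,'s') → N0(coor t1 [-])
[4] deliver 0→1 → N1(part t1 [-])
[5] deliver 1→0 → ∅
[6] crash(2) → N2(✗part t0 [-])
[7] deliver 1→0 → ∅
[8] propose(0,'z') → N0(coor t2 [-])
[9] deliver 0→1 → N1(part t2 [-])
[10] deliver 1→0 → ∅
[11] deliver 0→2 → ∅

2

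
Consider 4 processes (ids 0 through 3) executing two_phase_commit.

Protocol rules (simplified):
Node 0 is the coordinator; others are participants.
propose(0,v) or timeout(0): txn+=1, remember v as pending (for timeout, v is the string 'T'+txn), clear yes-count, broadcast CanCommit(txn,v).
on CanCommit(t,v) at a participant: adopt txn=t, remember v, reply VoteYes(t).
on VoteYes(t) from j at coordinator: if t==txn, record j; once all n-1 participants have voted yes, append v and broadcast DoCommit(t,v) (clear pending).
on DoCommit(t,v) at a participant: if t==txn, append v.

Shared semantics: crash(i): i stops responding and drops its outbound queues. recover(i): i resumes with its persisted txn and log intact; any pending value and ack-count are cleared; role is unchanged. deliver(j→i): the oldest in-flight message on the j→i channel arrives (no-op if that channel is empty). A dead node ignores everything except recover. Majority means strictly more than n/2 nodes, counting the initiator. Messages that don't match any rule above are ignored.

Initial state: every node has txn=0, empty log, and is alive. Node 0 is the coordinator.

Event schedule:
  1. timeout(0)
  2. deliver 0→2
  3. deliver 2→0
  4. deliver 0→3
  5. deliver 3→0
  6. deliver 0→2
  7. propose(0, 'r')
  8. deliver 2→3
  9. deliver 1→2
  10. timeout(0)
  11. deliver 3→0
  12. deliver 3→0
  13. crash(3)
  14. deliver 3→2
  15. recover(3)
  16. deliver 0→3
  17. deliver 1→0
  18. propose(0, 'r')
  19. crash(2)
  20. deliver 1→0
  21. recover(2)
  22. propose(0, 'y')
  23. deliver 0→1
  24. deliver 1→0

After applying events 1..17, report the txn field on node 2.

1

e1 timeout(0): 0[coor,t=1,-]
e2 deliver 0→2: 2[part,t=1,-]
e3 deliver 2→0: ·
e4 deliver 0→3: 3[part,t=1,-]
e5 deliver 3→0: ·
e6 deliver 0→2: ·
e7 propose(0,'r'): 0[coor,t=2,-]
e8 deliver 2→3: ·
e9 deliver 1→2: ·
e10 timeout(0): 0[coor,t=3,-]
e11 deliver 3→0: ·
e12 deliver 3→0: ·
e13 crash(3): 3[✗part,t=1,-]
e14 deliver 3→2: ·
e15 recover(3): 3[part,t=1,-]
e16 deliver 0→3: 3[part,t=2,-]
e17 deliver 1→0: ·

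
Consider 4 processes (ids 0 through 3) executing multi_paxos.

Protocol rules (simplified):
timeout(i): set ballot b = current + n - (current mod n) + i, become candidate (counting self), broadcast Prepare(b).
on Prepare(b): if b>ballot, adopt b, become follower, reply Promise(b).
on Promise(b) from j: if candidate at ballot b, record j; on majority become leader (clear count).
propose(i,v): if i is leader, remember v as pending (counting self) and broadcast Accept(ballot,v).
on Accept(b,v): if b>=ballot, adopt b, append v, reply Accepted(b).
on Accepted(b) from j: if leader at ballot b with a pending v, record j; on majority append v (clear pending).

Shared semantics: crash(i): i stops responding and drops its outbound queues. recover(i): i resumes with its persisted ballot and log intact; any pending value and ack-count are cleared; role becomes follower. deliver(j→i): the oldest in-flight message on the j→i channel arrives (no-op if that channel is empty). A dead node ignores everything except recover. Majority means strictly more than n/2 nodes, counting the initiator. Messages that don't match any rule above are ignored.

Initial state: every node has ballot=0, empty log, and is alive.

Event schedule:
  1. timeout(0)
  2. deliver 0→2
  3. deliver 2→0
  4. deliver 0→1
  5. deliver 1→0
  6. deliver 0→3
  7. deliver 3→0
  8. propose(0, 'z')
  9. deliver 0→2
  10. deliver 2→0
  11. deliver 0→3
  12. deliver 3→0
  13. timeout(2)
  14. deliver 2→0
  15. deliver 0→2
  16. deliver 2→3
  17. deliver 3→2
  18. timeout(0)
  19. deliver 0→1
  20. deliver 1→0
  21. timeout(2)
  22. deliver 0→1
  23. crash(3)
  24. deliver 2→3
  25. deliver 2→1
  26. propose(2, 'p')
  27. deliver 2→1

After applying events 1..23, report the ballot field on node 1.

12

after 1 — timeout(0): n0:cand/b4/[-]
after 2 — deliver 0→2: n2:foll/b4/[-]
after 3 — deliver 2→0: ·
after 4 — deliver 0→1: n1:foll/b4/[-]
after 5 — deliver 1→0: n0:lead/b4/[-]
after 6 — deliver 0→3: n3:foll/b4/[-]
after 7 — deliver 3→0: ·
after 8 — propose(0,'z'): ·
after 9 — deliver 0→2: n2:foll/b4/[z]
after 10 — deliver 2→0: ·
after 11 — deliver 0→3: n3:foll/b4/[z]
after 12 — deliver 3→0: n0:lead/b4/[z]
after 13 — timeout(2): n2:cand/b10/[z]
after 14 — deliver 2→0: n0:foll/b10/[z]
after 15 — deliver 0→2: ·
after 16 — deliver 2→3: n3:foll/b10/[z]
after 17 — deliver 3→2: n2:lead/b10/[z]
after 18 — timeout(0): n0:cand/b12/[z]
after 19 — deliver 0→1: n1:foll/b4/[z]
after 20 — deliver 1→0: ·
after 21 — timeout(2): n2:cand/b14/[z]
after 22 — deliver 0→1: n1:foll/b12/[z]
after 23 — crash(3): n3:✗foll/b10/[z]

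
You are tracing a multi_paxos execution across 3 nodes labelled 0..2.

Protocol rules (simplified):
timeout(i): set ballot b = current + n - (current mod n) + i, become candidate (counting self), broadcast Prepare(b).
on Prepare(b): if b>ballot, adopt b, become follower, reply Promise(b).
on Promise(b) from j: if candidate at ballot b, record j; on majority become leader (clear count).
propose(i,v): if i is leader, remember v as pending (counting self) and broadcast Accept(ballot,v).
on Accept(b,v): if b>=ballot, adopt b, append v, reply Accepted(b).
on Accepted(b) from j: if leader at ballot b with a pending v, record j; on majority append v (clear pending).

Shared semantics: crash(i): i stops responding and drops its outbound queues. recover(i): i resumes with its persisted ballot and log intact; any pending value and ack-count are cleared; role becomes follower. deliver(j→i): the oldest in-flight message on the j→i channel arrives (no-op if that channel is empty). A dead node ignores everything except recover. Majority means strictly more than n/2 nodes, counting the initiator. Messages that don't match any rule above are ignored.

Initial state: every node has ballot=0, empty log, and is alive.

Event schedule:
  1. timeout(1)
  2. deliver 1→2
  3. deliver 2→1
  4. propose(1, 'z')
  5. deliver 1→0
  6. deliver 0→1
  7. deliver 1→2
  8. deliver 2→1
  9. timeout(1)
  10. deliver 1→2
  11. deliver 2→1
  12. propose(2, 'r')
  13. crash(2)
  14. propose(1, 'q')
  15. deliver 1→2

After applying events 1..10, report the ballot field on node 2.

step 1 timeout(1): 1={cand,b=4,log=-}
step 2 deliver 1→2: 2={foll,b=4,log=-}
step 3 deliver 2→1: 1={lead,b=4,log=-}
step 4 propose(1,'z'): —
step 5 deliver 1→0: 0={foll,b=4,log=-}
step 6 deliver 0→1: —
step 7 deliver 1→2: 2={foll,b=4,log=z}
step 8 deliver 2→1: 1={lead,b=4,log=z}
step 9 timeout(1): 1={cand,b=7,log=z}
step 10 deliver 1→2: 2={foll,b=7,log=z}

7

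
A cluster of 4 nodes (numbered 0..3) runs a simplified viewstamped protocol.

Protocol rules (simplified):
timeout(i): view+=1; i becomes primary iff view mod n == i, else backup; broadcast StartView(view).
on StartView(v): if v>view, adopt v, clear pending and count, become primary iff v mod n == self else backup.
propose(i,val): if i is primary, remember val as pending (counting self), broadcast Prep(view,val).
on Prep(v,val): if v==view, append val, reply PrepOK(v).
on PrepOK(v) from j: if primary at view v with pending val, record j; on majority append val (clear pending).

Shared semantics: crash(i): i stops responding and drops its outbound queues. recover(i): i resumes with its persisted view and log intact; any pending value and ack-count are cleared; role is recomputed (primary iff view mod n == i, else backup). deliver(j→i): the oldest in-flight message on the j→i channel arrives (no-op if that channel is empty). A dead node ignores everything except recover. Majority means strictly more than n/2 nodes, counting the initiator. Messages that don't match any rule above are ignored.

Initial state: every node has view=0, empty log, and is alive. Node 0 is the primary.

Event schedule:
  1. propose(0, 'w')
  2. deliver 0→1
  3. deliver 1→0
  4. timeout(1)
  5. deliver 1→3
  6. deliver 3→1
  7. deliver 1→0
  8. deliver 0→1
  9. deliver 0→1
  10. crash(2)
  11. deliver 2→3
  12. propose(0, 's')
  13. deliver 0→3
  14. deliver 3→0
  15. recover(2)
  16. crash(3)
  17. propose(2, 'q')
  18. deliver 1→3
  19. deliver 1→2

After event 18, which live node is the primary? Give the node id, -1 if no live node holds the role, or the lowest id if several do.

1

1. propose(0,'w'):  nop
2. deliver 0→1:  <1:back v0 w>
3. deliver 1→0:  nop
4. timeout(1):  <1:prim v1 w>
5. deliver 1→3:  <3:back v1 ->
6. deliver 3→1:  nop
7. deliver 1→0:  <0:back v1 ->
8. deliver 0→1:  nop
9. deliver 0→1:  nop
10. crash(2):  <2:✗back v0 ->
11. deliver 2→3:  nop
12. propose(0,'s'):  nop
13. deliver 0→3:  nop
14. deliver 3→0:  nop
15. recover(2):  <2:back v0 ->
16. crash(3):  <3:✗back v1 ->
17. propose(2,'q'):  nop
18. deliver 1→3:  nop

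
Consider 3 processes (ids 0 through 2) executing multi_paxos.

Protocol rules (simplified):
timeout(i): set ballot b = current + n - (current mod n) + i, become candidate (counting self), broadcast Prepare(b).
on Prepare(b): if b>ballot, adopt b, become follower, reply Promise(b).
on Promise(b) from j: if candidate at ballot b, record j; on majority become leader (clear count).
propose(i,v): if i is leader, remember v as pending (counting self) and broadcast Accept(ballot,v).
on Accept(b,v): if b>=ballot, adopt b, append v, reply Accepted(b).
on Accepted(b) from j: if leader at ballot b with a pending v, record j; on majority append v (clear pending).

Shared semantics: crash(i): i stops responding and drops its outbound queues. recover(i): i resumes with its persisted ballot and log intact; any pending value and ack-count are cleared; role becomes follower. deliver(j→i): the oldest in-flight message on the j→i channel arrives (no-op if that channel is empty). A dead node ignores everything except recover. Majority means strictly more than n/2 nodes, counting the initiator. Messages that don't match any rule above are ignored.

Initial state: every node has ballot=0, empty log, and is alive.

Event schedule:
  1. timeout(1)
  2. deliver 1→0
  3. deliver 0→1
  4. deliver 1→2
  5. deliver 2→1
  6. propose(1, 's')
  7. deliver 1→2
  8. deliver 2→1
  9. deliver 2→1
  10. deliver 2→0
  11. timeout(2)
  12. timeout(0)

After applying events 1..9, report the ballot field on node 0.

after 1 — timeout(1): n1:cand/b4/[-]
after 2 — deliver 1→0: n0:foll/b4/[-]
after 3 — deliver 0→1: n1:lead/b4/[-]
after 4 — deliver 1→2: n2:foll/b4/[-]
after 5 — deliver 2→1: ·
after 6 — propose(1,'s'): ·
after 7 — deliver 1→2: n2:foll/b4/[s]
after 8 — deliver 2→1: n1:lead/b4/[s]
after 9 — deliver 2→1: ·

4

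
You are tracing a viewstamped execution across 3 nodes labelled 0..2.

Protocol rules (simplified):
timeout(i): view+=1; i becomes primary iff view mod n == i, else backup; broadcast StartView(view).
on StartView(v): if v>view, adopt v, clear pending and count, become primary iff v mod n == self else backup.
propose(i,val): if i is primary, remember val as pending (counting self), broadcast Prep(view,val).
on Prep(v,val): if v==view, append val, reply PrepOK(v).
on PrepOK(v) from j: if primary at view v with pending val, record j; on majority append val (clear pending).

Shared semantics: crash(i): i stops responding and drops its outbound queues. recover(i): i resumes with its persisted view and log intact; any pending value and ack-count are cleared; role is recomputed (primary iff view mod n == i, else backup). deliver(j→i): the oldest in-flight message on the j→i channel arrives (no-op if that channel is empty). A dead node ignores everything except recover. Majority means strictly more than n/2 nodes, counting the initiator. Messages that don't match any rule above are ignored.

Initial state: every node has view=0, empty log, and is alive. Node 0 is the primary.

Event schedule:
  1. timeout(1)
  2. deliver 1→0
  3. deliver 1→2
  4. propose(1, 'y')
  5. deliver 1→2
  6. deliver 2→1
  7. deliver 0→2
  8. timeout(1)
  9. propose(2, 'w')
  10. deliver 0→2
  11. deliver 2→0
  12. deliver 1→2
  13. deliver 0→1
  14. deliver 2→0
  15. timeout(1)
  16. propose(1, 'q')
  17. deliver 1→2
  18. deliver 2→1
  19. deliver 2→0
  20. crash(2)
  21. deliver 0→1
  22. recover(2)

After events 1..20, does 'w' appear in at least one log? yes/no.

after 1 — timeout(1): n1:prim/v1/[-]
after 2 — deliver 1→0: n0:back/v1/[-]
after 3 — deliver 1→2: n2:back/v1/[-]
after 4 — propose(1,'y'): ·
after 5 — deliver 1→2: n2:back/v1/[y]
after 6 — deliver 2→1: n1:prim/v1/[y]
after 7 — deliver 0→2: ·
after 8 — timeout(1): n1:back/v2/[y]
after 9 — propose(2,'w'): ·
after 10 — deliver 0→2: ·
after 11 — deliver 2→0: ·
after 12 — deliver 1→2: n2:prim/v2/[y]
after 13 — deliver 0→1: ·
after 14 — deliver 2→0: ·
after 15 — timeout(1): n1:back/v3/[y]
after 16 — propose(1,'q'): ·
after 17 — deliver 1→2: n2:back/v3/[y]
after 18 — deliver 2→1: ·
after 19 — deliver 2→0: ·
after 20 — crash(2): n2:✗back/v3/[y]

no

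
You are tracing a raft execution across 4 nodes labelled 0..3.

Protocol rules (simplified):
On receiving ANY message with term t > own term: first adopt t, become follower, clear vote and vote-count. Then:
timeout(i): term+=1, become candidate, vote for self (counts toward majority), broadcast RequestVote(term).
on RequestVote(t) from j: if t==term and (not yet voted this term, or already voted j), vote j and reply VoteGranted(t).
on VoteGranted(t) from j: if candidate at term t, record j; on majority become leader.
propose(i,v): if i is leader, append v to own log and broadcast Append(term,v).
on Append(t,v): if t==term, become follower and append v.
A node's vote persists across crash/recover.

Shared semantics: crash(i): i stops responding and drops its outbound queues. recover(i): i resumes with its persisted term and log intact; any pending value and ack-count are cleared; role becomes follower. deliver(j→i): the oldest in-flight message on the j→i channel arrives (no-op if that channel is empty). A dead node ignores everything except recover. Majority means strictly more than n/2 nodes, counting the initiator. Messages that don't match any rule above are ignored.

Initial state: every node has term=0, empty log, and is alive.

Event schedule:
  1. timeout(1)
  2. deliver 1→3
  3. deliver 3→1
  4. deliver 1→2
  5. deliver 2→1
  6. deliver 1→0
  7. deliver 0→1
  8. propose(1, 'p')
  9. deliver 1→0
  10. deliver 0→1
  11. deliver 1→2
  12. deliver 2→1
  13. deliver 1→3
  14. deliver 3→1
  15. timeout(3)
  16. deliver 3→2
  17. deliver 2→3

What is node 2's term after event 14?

step 1 timeout(1): 1={cand,t=1,log=-}
step 2 deliver 1→3: 3={foll,t=1,log=-}
step 3 deliver 3→1: —
step 4 deliver 1→2: 2={foll,t=1,log=-}
step 5 deliver 2→1: 1={lead,t=1,log=-}
step 6 deliver 1→0: 0={foll,t=1,log=-}
step 7 deliver 0→1: —
step 8 propose(1,'p'): 1={lead,t=1,log=p}
step 9 deliver 1→0: 0={foll,t=1,log=p}
step 10 deliver 0→1: —
step 11 deliver 1→2: 2={foll,t=1,log=p}
step 12 deliver 2→1: —
step 13 deliver 1→3: 3={foll,t=1,log=p}
step 14 deliver 3→1: —

1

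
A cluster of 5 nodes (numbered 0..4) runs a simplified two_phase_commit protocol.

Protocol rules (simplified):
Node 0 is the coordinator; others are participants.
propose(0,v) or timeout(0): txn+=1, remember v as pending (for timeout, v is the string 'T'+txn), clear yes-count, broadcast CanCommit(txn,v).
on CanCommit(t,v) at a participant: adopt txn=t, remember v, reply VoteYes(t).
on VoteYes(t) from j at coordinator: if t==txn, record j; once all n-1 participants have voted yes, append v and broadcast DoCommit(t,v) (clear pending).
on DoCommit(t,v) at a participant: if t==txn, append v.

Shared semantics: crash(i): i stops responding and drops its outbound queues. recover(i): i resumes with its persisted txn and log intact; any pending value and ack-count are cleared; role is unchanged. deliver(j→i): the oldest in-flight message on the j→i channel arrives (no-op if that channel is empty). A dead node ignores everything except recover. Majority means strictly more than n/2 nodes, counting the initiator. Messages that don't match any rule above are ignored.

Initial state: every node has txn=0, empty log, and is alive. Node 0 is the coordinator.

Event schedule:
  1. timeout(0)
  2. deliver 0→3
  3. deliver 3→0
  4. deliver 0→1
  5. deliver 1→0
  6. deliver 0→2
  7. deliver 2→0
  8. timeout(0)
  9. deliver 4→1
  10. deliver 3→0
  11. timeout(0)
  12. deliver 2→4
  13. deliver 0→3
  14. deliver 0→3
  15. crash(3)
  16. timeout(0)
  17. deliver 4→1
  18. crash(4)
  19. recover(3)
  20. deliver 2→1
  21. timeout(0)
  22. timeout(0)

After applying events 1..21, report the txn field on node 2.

1

[1] timeout(0) → N0(coor t1 [-])
[2] deliver 0→3 → N3(part t1 [-])
[3] deliver 3→0 → ∅
[4] deliver 0→1 → N1(part t1 [-])
[5] deliver 1→0 → ∅
[6] deliver 0→2 → N2(part t1 [-])
[7] deliver 2→0 → ∅
[8] timeout(0) → N0(coor t2 [-])
[9] deliver 4→1 → ∅
[10] deliver 3→0 → ∅
[11] timeout(0) → N0(coor t3 [-])
[12] deliver 2→4 → ∅
[13] deliver 0→3 → N3(part t2 [-])
[14] deliver 0→3 → N3(part t3 [-])
[15] crash(3) → N3(✗part t3 [-])
[16] timeout(0) → N0(coor t4 [-])
[17] deliver 4→1 → ∅
[18] crash(4) → N4(✗part t0 [-])
[19] recover(3) → N3(part t3 [-])
[20] deliver 2→1 → ∅
[21] timeout(0) → N0(coor t5 [-])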